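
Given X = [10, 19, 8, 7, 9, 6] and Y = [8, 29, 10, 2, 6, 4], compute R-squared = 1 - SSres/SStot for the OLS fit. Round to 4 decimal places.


After computing the OLS fit (b0=-9.9368, b1=2.0105):
SSres = 32.8211, SStot = 480.8333.
R^2 = 1 - 32.8211/480.8333 = 0.9317.

0.9317


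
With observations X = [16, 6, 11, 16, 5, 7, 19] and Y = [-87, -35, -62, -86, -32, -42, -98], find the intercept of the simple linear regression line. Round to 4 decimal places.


Compute b1 = -4.8735 from the OLS formula.
With xbar = 11.4286 and ybar = -63.1429, the intercept is:
b0 = -63.1429 - -4.8735 * 11.4286 = -7.4458.

-7.4458


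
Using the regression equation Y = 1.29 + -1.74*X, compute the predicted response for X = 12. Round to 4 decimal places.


Predicted value:
Y = 1.29 + (-1.74)(12) = 1.29 + -20.8800 = -19.5900.

-19.5900


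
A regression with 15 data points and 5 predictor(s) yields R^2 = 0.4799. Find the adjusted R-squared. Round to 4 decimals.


Adjusted R^2 = 1 - (1 - R^2) * (n-1)/(n-p-1).
(1 - R^2) = 0.5201.
(n-1)/(n-p-1) = 14/9.
(1 - R^2) * (n-1) = 0.5201 * 14 = 7.2814.
Divide by (n-p-1): 7.2814 / 9 = 0.8090.
Adj R^2 = 1 - 0.8090 = 0.1910.

0.1910


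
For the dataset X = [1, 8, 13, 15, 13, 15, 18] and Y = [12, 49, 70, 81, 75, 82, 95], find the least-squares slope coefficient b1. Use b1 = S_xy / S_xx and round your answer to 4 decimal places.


Calculate xbar = 11.8571, ybar = 66.2857.
S_xx = 192.8571, S_xy = 942.2857.
Using b1 = S_xy / S_xx = 942.2857 / 192.8571, we get b1 = 4.8859.

4.8859


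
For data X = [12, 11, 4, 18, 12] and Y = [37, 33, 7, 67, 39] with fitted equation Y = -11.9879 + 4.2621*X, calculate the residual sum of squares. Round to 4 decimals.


For each point, residual = actual - predicted.
Residuals: [-2.1573, -1.8952, 1.9395, 2.2701, -0.1573].
Sum of squared residuals = 17.1855.

17.1855


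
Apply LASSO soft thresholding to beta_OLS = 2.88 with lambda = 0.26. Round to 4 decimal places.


Check: |2.88| = 2.88 vs lambda = 0.26.
Since |beta| > lambda, coefficient = sign(beta)*(|beta| - lambda) = 2.6200.
Soft-thresholded coefficient = 2.6200.

2.6200


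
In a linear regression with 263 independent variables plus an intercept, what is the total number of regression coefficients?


Total coefficients = number of predictors + 1 (for the intercept).
= 263 + 1 = 264.

264


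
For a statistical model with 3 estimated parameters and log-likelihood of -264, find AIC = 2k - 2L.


AIC = 2k - 2*loglik = 2(3) - 2(-264).
= 6 + 528 = 534.

534


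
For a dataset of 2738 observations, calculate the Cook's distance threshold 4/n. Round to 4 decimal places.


Cook's distance cutoff = 4/n = 4/2738.
= 0.0015.

0.0015


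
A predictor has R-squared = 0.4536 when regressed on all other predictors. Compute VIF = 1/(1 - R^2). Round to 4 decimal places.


Denominator: 1 - 0.4536 = 0.5464.
VIF = 1 / 0.5464 = 1.8302.

1.8302


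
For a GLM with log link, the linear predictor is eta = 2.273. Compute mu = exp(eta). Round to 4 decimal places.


The inverse log link gives:
mu = exp(2.273) = 9.7085.

9.7085


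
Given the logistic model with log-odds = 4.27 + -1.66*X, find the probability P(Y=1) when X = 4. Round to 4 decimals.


Compute z = 4.27 + (-1.66)(4) = -2.3700.
exp(-z) = 10.6974.
P = 1/(1 + 10.6974) = 0.0855.

0.0855


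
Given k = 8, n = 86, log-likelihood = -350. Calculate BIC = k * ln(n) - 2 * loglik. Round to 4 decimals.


Compute k*ln(n) = 8*ln(86) = 8*4.454347 = 35.634776.
Then -2*loglik = 700.
BIC = 35.634776 + 700 = 735.634776, which rounds to 735.6348.

735.6348


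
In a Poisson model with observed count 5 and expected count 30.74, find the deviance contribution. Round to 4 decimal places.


First: ln(5/30.74) = -1.816127.
Then: 5 * -1.816127 = -9.080635.
y - mu = 5 - 30.74 = -25.74.
D = 2(-9.080635 - -25.74) = 33.318730, which rounds to 33.3187.

33.3187


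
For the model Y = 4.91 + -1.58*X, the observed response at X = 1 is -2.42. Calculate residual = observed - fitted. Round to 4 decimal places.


Fitted value at X = 1 is yhat = 4.91 + -1.58*1 = 3.3300.
Residual = -2.42 - 3.3300 = -5.7500.

-5.7500


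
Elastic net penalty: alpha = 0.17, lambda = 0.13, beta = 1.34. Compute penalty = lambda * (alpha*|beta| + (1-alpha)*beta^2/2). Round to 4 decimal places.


L1 component = 0.17 * |1.34| = 0.2278.
L2 component = 0.83 * 1.34^2 / 2 = 0.7452.
Penalty = 0.13 * (0.2278 + 0.7452) = 0.13 * 0.9730 = 0.1265.

0.1265


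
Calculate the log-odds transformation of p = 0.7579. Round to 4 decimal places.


Compute the odds: 0.7579/0.2421 = 3.1305.
Take the natural log: ln(3.1305) = 1.1412.

1.1412


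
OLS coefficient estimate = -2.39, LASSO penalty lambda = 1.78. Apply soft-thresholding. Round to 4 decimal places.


Absolute value: |-2.39| = 2.39.
Compare to lambda = 1.78.
Since |beta| > lambda, coefficient = sign(beta)*(|beta| - lambda) = -0.6100.

-0.6100


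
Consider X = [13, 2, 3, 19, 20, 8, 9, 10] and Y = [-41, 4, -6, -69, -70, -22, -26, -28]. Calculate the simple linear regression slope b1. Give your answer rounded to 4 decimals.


The sample means are xbar = 10.5000 and ybar = -32.2500.
Compute S_xx = 306.0000 and S_xy = -1235.0000.
Slope b1 = S_xy / S_xx = -1235.0000 / 306.0000 = -4.0359.

-4.0359


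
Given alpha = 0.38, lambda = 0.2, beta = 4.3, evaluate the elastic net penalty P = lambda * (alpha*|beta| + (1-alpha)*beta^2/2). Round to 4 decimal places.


alpha * |beta| = 0.38 * 4.3 = 1.6340.
(1-alpha) * beta^2/2 = 0.62 * 18.4900/2 = 5.7319.
Total = 0.2 * (1.6340 + 5.7319) = 1.4732.

1.4732


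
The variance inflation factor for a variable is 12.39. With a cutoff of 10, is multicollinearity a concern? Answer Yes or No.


The threshold is 10.
VIF = 12.39 is >= 10.
Multicollinearity indication: Yes.

Yes


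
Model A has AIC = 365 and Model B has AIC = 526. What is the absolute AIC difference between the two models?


Absolute difference = |365 - 526| = 161.
The model with lower AIC (A) is preferred.

161


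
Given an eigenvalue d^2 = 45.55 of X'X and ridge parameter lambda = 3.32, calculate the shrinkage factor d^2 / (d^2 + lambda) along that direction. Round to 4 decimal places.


d^2 + lambda = 45.55 + 3.32 = 48.8700.
Shrinkage factor = 45.55/48.8700 = 0.9321.

0.9321


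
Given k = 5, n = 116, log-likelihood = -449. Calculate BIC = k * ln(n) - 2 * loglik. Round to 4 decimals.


ln(116) = 4.753590.
k * ln(n) = 5 * 4.753590 = 23.767950.
-2L = 898.
BIC = 23.767950 + 898 = 921.767950, which rounds to 921.7680.

921.7680


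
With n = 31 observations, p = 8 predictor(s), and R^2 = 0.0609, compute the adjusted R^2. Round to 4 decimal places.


Adjusted R^2 = 1 - (1 - R^2) * (n-1)/(n-p-1).
(1 - R^2) = 0.9391.
(n-1)/(n-p-1) = 30/22.
(1 - R^2) * (n-1) = 0.9391 * 30 = 28.1730.
Divide by (n-p-1): 28.1730 / 22 = 1.2806.
Adj R^2 = 1 - 1.2806 = -0.2806.

-0.2806


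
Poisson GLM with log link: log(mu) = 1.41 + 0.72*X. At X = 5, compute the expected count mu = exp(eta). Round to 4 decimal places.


Linear predictor: eta = 1.41 + (0.72)(5) = 5.0100.
Expected count: mu = exp(5.0100) = 149.9047.

149.9047


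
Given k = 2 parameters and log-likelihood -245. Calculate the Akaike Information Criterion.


AIC = 2*2 - 2*(-245).
= 4 + 490 = 494.

494


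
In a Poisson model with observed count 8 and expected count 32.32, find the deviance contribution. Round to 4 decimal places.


y/mu = 8/32.32 = 0.247525 (approx.), and ln(8/32.32) = -1.396245.
y * ln(y/mu) = 8 * -1.396245 = -11.169960.
y - mu = -24.32.
D = 2 * (-11.169960 - -24.32) = 26.300080, which rounds to 26.3001.

26.3001


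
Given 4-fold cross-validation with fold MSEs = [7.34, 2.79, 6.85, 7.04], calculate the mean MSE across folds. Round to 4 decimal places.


Add all fold MSEs: 24.0200.
Divide by k = 4: 24.0200/4 = 6.0050.

6.0050


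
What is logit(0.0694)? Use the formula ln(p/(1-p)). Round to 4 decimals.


The odds are p/(1-p) = 0.0694 / 0.9306 = 0.0746.
logit(p) = ln(0.0746) = -2.5959.

-2.5959


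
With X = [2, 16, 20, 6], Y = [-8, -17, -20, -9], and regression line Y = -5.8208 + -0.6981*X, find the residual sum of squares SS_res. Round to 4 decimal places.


Predicted values from Y = -5.8208 + -0.6981*X.
Residuals: [-0.7830, -0.0096, -0.2172, 1.0094].
SSres = 1.6792.

1.6792


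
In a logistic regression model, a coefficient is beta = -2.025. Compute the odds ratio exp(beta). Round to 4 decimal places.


The odds ratio is computed as:
OR = e^(-2.025) = 0.1320.

0.1320


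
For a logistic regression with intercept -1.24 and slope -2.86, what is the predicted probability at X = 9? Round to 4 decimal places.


Linear predictor: z = -1.24 + -2.86 * 9 = -26.9800.
P = 1/(1 + exp(26.9800)) = 1/(1 + 521512979573.0747) = 0.0000.

0.0000


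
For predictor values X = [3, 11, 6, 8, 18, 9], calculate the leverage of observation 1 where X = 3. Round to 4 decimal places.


Mean of X: xbar = 9.1667.
SXX = 130.8333.
For X = 3: h = 1/6 + (3 - 9.1667)^2/130.8333 = 0.4573.

0.4573


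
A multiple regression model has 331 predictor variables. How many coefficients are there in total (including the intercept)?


Each predictor gets one coefficient, plus one intercept.
Total parameters = 331 + 1 = 332.

332


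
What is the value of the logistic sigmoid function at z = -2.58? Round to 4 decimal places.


exp(2.5800) = 13.1971.
1 + exp(-z) = 14.1971.
sigmoid = 1/14.1971 = 0.0704.

0.0704


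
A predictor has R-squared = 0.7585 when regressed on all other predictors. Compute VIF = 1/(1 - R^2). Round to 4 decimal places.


Using VIF = 1/(1 - R^2_j):
1 - 0.7585 = 0.2415.
VIF = 4.1408.

4.1408


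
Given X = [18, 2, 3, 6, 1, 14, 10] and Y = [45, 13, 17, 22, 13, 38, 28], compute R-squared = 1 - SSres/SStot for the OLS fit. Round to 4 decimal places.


The fitted line is Y = 10.3405 + 1.9188*X.
SSres = 5.7587, SStot = 938.8571.
R^2 = 1 - SSres/SStot = 0.9939.

0.9939


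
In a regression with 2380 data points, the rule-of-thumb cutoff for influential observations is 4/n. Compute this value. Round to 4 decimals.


The threshold is 4/n.
4/2380 = 0.0017.

0.0017


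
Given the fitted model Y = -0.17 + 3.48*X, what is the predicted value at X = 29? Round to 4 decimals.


Substitute X = 29 into the equation:
Y = -0.17 + 3.48 * 29 = -0.17 + 100.9200 = 100.7500.

100.7500


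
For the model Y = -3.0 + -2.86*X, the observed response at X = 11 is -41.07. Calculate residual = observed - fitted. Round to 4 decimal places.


Predicted = -3.0 + -2.86 * 11 = -34.4600.
Residual = -41.07 - -34.4600 = -6.6100.

-6.6100


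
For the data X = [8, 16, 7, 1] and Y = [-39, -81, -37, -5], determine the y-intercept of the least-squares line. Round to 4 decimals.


Compute b1 = -5.0526 from the OLS formula.
With xbar = 8.0000 and ybar = -40.5000, the intercept is:
b0 = -40.5000 - -5.0526 * 8.0000 = -0.0789.

-0.0789


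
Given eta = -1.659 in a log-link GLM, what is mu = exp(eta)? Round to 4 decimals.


The inverse log link gives:
mu = exp(-1.659) = 0.1903.

0.1903


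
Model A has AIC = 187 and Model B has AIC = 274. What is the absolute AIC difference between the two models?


|AIC_A - AIC_B| = |187 - 274| = 87.
Model A is preferred (lower AIC).

87


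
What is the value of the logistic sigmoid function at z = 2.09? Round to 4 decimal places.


Compute exp(-2.0900) = 0.1237.
Sigmoid = 1 / (1 + 0.1237) = 1 / 1.1237 = 0.8899.

0.8899


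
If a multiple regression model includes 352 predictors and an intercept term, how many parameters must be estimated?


Each predictor gets one coefficient, plus one intercept.
Total parameters = 352 + 1 = 353.

353


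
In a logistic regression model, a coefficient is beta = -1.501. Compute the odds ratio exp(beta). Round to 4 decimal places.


The odds ratio is computed as:
OR = e^(-1.501) = 0.2229.

0.2229


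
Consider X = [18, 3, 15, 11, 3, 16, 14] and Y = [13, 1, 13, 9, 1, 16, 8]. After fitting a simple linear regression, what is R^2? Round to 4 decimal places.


The fitted line is Y = -1.6582 + 0.9076*X.
SSres = 23.5013, SStot = 209.4286.
R^2 = 1 - SSres/SStot = 0.8878.

0.8878


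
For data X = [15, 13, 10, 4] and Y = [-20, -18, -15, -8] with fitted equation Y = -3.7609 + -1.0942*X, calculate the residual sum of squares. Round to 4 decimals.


Compute predicted values, then residuals = yi - yhat_i.
Residuals: [0.1739, -0.0145, -0.2971, 0.1377].
SSres = sum(residual^2) = 0.1377.

0.1377


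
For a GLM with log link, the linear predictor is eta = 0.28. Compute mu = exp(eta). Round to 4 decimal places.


The inverse log link gives:
mu = exp(0.28) = 1.3231.

1.3231


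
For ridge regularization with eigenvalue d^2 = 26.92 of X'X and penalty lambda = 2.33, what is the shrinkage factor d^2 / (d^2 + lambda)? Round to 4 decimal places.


d^2 + lambda = 26.92 + 2.33 = 29.2500.
Shrinkage factor = 26.92/29.2500 = 0.9203.

0.9203


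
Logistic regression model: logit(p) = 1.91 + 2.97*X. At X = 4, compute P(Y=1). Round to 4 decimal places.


z = 1.91 + 2.97 * 4 = 13.7900.
Sigmoid: P = 1 / (1 + exp(-13.7900)) = 1.0000.

1.0000


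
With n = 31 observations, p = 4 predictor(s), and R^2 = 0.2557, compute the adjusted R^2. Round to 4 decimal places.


Using the formula:
(1 - 0.2557) = 0.7443.
Multiply by 30/26: 0.7443 * 30 = 22.3290, then 22.3290 / 26 = 0.8588.
Adj R^2 = 1 - 0.8588 = 0.1412.

0.1412


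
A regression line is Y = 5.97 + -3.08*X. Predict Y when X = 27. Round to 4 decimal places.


Predicted value:
Y = 5.97 + (-3.08)(27) = 5.97 + -83.1600 = -77.1900.

-77.1900


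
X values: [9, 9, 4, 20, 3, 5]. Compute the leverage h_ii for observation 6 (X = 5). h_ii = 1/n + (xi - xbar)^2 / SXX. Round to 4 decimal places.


Compute xbar = 8.3333 with n = 6 observations.
SXX = 195.3333.
Leverage = 1/6 + (5 - 8.3333)^2/195.3333 = 0.2235.

0.2235


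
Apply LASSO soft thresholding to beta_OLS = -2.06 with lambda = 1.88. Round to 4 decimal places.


Check: |-2.06| = 2.06 vs lambda = 1.88.
Since |beta| > lambda, coefficient = sign(beta)*(|beta| - lambda) = -0.1800.
Soft-thresholded coefficient = -0.1800.

-0.1800


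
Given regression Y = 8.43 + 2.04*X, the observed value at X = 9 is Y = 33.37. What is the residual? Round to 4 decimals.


Predicted = 8.43 + 2.04 * 9 = 26.7900.
Residual = 33.37 - 26.7900 = 6.5800.

6.5800


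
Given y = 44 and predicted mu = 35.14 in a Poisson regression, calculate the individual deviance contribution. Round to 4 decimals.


First: ln(44/35.14) = 0.224850.
Then: 44 * 0.224850 = 9.893400.
y - mu = 44 - 35.14 = 8.86.
D = 2(9.893400 - 8.86) = 2.066800, which rounds to 2.0668.

2.0668


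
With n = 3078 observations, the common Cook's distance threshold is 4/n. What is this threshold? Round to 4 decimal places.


Using the rule of thumb:
Threshold = 4 / 3078 = 0.0013.

0.0013


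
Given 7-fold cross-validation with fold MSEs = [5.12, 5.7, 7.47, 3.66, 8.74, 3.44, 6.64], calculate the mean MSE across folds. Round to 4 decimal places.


Sum of fold MSEs = 40.7700.
Average = 40.7700 / 7 = 5.8243.

5.8243


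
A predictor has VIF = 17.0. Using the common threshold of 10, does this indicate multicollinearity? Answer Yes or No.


Check: VIF = 17.0 vs threshold = 10.
Since 17.0 >= 10, the answer is Yes.

Yes


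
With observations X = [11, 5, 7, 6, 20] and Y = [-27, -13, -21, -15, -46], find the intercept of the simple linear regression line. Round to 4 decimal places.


Compute b1 = -2.1446 from the OLS formula.
With xbar = 9.8000 and ybar = -24.4000, the intercept is:
b0 = -24.4000 - -2.1446 * 9.8000 = -3.3833.

-3.3833


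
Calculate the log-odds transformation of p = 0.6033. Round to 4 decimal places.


1 - p = 0.3967.
p/(1-p) = 1.5208.
logit = ln(1.5208) = 0.4192.

0.4192


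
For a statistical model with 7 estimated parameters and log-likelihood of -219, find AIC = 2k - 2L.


Compute:
2k = 2*7 = 14.
-2*loglik = -2*(-219) = 438.
AIC = 14 + 438 = 452.

452


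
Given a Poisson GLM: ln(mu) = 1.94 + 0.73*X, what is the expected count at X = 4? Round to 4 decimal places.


Compute eta = 1.94 + 0.73 * 4 = 4.8600.
Apply inverse link: mu = e^4.8600 = 129.0242.

129.0242


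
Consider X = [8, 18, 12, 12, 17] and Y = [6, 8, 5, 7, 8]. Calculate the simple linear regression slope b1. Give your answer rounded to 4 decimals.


The sample means are xbar = 13.4000 and ybar = 6.8000.
Compute S_xx = 67.2000 and S_xy = 16.4000.
Slope b1 = S_xy / S_xx = 16.4000 / 67.2000 = 0.2440.

0.2440


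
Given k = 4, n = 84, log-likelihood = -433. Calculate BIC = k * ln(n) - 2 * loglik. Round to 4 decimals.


ln(84) = 4.430817.
k * ln(n) = 4 * 4.430817 = 17.723268.
-2L = 866.
BIC = 17.723268 + 866 = 883.723268, which rounds to 883.7233.

883.7233


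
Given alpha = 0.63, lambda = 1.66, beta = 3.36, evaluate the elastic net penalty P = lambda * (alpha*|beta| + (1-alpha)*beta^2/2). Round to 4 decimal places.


alpha * |beta| = 0.63 * 3.36 = 2.1168.
(1-alpha) * beta^2/2 = 0.37 * 11.2896/2 = 2.0886.
Total = 1.66 * (2.1168 + 2.0886) = 6.9809.

6.9809


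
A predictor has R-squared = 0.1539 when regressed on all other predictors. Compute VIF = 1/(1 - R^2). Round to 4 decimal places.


VIF = 1 / (1 - 0.1539).
= 1 / 0.8461 = 1.1819.

1.1819


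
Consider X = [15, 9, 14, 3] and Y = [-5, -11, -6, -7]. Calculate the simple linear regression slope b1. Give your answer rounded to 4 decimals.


Calculate xbar = 10.2500, ybar = -7.2500.
S_xx = 90.7500, S_xy = 18.2500.
Using b1 = S_xy / S_xx = 18.2500 / 90.7500, we get b1 = 0.2011.

0.2011


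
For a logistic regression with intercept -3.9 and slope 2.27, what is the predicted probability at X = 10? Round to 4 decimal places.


Linear predictor: z = -3.9 + 2.27 * 10 = 18.8000.
P = 1/(1 + exp(-18.8000)) = 1/(1 + 0.0000) = 1.0000.

1.0000


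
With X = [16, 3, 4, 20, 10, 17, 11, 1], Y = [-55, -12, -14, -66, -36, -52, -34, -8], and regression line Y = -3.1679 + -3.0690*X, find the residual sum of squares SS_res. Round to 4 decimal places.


Compute predicted values, then residuals = yi - yhat_i.
Residuals: [-2.7281, 0.3749, 1.4439, -1.4521, -2.1421, 3.3409, 2.9269, -1.7631].
SSres = sum(residual^2) = 39.2020.

39.2020


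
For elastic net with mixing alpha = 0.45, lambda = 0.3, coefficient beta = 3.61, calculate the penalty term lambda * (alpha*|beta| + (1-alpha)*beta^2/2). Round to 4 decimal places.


L1 component = 0.45 * |3.61| = 1.6245.
L2 component = 0.55 * 3.61^2 / 2 = 3.5838.
Penalty = 0.3 * (1.6245 + 3.5838) = 0.3 * 5.2083 = 1.5625.

1.5625


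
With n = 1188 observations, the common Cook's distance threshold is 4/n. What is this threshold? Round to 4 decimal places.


Cook's distance cutoff = 4/n = 4/1188.
= 0.0034.

0.0034


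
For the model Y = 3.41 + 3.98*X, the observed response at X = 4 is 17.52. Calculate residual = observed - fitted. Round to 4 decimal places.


Fitted value at X = 4 is yhat = 3.41 + 3.98*4 = 19.3300.
Residual = 17.52 - 19.3300 = -1.8100.

-1.8100


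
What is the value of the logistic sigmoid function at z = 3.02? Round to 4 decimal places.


exp(-3.0200) = 0.0488.
1 + exp(-z) = 1.0488.
sigmoid = 1/1.0488 = 0.9535.

0.9535


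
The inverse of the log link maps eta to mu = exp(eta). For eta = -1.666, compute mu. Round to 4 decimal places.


Apply the inverse link:
mu = e^-1.666 = 0.1890.

0.1890


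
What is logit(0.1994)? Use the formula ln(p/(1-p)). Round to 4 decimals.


Compute the odds: 0.1994/0.8006 = 0.2491.
Take the natural log: ln(0.2491) = -1.3900.

-1.3900


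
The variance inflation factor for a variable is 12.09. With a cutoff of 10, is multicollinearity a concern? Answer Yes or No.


Compare VIF = 12.09 to the threshold of 10.
12.09 >= 10, so the answer is Yes.

Yes


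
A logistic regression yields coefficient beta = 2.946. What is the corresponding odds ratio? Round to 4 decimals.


The odds ratio is computed as:
OR = e^(2.946) = 19.0297.

19.0297


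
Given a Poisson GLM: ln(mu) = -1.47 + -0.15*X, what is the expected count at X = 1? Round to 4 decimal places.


Compute eta = -1.47 + -0.15 * 1 = -1.6200.
Apply inverse link: mu = e^-1.6200 = 0.1979.

0.1979


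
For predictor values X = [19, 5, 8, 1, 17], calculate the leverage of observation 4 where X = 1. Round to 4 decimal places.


Compute xbar = 10.0000 with n = 5 observations.
SXX = 240.0000.
Leverage = 1/5 + (1 - 10.0000)^2/240.0000 = 0.5375.

0.5375


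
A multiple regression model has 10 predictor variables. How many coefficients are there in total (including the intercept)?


Including the intercept, the model has 10 predictor coefficients + 1 intercept.
Total = 11.

11


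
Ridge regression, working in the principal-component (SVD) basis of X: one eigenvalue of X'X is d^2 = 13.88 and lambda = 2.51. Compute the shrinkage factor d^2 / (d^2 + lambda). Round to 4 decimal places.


Denominator = d^2 + lambda = 13.88 + 2.51 = 16.3900.
Shrinkage = 13.88 / 16.3900 = 0.8469.

0.8469


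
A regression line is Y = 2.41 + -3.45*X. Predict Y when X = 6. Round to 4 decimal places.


Plug X = 6 into Y = 2.41 + -3.45*X:
Y = 2.41 + -20.7000 = -18.2900.

-18.2900


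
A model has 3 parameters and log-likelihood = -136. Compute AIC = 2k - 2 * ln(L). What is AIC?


AIC = 2k - 2*loglik = 2(3) - 2(-136).
= 6 + 272 = 278.

278


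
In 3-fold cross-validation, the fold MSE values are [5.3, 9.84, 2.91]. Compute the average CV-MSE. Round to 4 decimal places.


Sum of fold MSEs = 18.0500.
Average = 18.0500 / 3 = 6.0167.

6.0167


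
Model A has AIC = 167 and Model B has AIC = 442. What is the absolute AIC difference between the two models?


|AIC_A - AIC_B| = |167 - 442| = 275.
Model A is preferred (lower AIC).

275


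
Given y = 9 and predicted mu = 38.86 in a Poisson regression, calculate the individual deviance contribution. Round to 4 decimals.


First: ln(9/38.86) = -1.462741.
Then: 9 * -1.462741 = -13.164669.
y - mu = 9 - 38.86 = -29.86.
D = 2(-13.164669 - -29.86) = 33.390662, which rounds to 33.3907.

33.3907


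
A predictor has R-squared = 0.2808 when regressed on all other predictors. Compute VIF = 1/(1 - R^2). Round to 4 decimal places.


VIF = 1 / (1 - 0.2808).
= 1 / 0.7192 = 1.3904.

1.3904


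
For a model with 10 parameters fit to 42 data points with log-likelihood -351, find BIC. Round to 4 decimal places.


ln(42) = 3.737670.
k * ln(n) = 10 * 3.737670 = 37.376700.
-2L = 702.
BIC = 37.376700 + 702 = 739.376700, which rounds to 739.3767.

739.3767


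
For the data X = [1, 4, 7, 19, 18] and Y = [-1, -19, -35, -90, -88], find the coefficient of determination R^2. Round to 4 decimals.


After computing the OLS fit (b0=1.6256, b1=-4.9210):
SSres = 15.5089, SStot = 6573.2000.
R^2 = 1 - 15.5089/6573.2000 = 0.9976.

0.9976


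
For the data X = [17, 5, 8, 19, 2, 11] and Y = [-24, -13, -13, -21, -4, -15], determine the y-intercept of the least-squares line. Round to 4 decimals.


Compute b1 = -0.9806 from the OLS formula.
With xbar = 10.3333 and ybar = -15.0000, the intercept is:
b0 = -15.0000 - -0.9806 * 10.3333 = -4.8672.

-4.8672


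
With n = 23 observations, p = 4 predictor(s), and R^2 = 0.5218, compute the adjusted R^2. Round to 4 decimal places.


Plug in: Adj R^2 = 1 - (1 - 0.5218) * 22/18.
= 1 - 0.4782 * 22/18
= 1 - 10.5204 / 18
= 1 - 0.5845 = 0.4155.

0.4155


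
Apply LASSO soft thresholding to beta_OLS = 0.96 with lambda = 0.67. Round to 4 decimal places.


|beta_OLS| = 0.96.
lambda = 0.67.
Since |beta| > lambda, coefficient = sign(beta)*(|beta| - lambda) = 0.2900.
Result = 0.2900.

0.2900


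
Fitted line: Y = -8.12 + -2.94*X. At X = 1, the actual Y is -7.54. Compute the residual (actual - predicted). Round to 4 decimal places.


Predicted = -8.12 + -2.94 * 1 = -11.0600.
Residual = -7.54 - -11.0600 = 3.5200.

3.5200


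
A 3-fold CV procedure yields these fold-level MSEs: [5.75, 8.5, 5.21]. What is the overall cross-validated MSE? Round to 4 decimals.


Total MSE across folds = 19.4600.
CV-MSE = 19.4600/3 = 6.4867.

6.4867


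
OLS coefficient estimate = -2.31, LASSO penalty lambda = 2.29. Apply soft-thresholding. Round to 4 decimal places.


|beta_OLS| = 2.31.
lambda = 2.29.
Since |beta| > lambda, coefficient = sign(beta)*(|beta| - lambda) = -0.0200.
Result = -0.0200.

-0.0200


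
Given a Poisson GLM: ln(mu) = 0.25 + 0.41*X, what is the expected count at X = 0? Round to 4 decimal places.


Linear predictor: eta = 0.25 + (0.41)(0) = 0.2500.
Expected count: mu = exp(0.2500) = 1.2840.

1.2840


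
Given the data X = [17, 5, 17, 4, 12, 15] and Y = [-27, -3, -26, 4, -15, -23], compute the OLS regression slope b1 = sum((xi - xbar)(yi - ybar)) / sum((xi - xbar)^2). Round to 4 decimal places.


The sample means are xbar = 11.6667 and ybar = -15.0000.
Compute S_xx = 171.3333 and S_xy = -375.0000.
Slope b1 = S_xy / S_xx = -375.0000 / 171.3333 = -2.1887.

-2.1887


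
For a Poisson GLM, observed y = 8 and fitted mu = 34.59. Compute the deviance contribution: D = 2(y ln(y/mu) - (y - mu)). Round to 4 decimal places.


Compute y*ln(y/mu) = 8*ln(8/34.59) = 8*-1.464123 = -11.712984.
y - mu = -26.59.
D = 2*(-11.712984 - (-26.59)) = 29.754032, which rounds to 29.7540.

29.7540


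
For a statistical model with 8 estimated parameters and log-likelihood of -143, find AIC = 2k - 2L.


AIC = 2*8 - 2*(-143).
= 16 + 286 = 302.

302


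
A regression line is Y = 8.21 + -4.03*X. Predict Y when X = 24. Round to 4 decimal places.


Plug X = 24 into Y = 8.21 + -4.03*X:
Y = 8.21 + -96.7200 = -88.5100.

-88.5100


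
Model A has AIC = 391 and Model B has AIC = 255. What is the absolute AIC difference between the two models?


Absolute difference = |391 - 255| = 136.
The model with lower AIC (B) is preferred.

136


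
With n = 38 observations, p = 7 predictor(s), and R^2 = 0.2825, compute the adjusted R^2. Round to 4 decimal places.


Using the formula:
(1 - 0.2825) = 0.7175.
Multiply by 37/30: 0.7175 * 37 = 26.5475, then 26.5475 / 30 = 0.8849.
Adj R^2 = 1 - 0.8849 = 0.1151.

0.1151


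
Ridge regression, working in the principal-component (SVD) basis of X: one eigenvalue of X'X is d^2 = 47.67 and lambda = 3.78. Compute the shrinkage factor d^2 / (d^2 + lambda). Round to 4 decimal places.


Compute the denominator: 47.67 + 3.78 = 51.4500.
Shrinkage factor = 47.67 / 51.4500 = 0.9265.

0.9265


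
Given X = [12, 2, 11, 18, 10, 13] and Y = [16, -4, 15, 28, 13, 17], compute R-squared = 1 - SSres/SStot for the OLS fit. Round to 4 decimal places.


Fit the OLS line: b0 = -7.5907, b1 = 1.9779.
SSres = 2.7672.
SStot = 534.8333.
R^2 = 1 - 2.7672/534.8333 = 0.9948.

0.9948


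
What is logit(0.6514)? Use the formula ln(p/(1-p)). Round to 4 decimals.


1 - p = 0.3486.
p/(1-p) = 1.8686.
logit = ln(1.8686) = 0.6252.

0.6252


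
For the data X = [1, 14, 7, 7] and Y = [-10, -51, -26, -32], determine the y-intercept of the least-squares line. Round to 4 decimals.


Compute b1 = -3.1534 from the OLS formula.
With xbar = 7.2500 and ybar = -29.7500, the intercept is:
b0 = -29.7500 - -3.1534 * 7.2500 = -6.8879.

-6.8879


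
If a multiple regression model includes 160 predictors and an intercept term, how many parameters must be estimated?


Including the intercept, the model has 160 predictor coefficients + 1 intercept.
Total = 161.

161


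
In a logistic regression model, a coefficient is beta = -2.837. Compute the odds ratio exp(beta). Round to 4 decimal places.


Odds ratio = exp(beta) = exp(-2.837).
= 0.0586.

0.0586


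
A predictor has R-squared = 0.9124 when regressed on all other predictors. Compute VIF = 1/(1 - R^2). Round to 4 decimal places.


Denominator: 1 - 0.9124 = 0.0876.
VIF = 1 / 0.0876 = 11.4155.

11.4155


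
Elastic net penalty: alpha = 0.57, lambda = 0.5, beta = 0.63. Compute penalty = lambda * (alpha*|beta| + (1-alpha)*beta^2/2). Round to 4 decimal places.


Compute:
L1 = 0.57 * 0.63 = 0.3591.
L2 = 0.43 * 0.63^2 / 2 = 0.0853.
Penalty = 0.5 * (0.3591 + 0.0853) = 0.2222.

0.2222


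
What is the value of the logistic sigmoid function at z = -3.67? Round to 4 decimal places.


Compute exp(3.6700) = 39.2519.
Sigmoid = 1 / (1 + 39.2519) = 1 / 40.2519 = 0.0248.

0.0248


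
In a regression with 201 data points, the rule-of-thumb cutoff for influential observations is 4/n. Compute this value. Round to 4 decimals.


Using the rule of thumb:
Threshold = 4 / 201 = 0.0199.

0.0199


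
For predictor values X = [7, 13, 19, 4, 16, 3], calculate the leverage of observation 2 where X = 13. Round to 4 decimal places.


Mean of X: xbar = 10.3333.
SXX = 219.3333.
For X = 13: h = 1/6 + (13 - 10.3333)^2/219.3333 = 0.1991.

0.1991


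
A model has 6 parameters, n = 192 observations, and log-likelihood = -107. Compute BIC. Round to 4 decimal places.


Compute k*ln(n) = 6*ln(192) = 6*5.257495 = 31.544970.
Then -2*loglik = 214.
BIC = 31.544970 + 214 = 245.544970, which rounds to 245.5450.

245.5450


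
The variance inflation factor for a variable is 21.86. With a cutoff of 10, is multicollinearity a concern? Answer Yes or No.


The threshold is 10.
VIF = 21.86 is >= 10.
Multicollinearity indication: Yes.

Yes


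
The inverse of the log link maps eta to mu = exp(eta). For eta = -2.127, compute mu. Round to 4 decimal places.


Apply the inverse link:
mu = e^-2.127 = 0.1192.

0.1192


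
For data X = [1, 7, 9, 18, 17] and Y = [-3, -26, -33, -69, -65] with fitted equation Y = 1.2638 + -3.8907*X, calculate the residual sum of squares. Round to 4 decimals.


Compute predicted values, then residuals = yi - yhat_i.
Residuals: [-0.3731, -0.0289, 0.7525, -0.2312, -0.1219].
SSres = sum(residual^2) = 0.7746.

0.7746


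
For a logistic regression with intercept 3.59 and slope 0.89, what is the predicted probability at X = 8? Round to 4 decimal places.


Linear predictor: z = 3.59 + 0.89 * 8 = 10.7100.
P = 1/(1 + exp(-10.7100)) = 1/(1 + 0.0000) = 1.0000.

1.0000


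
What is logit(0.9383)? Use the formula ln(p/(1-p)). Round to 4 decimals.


1 - p = 0.0617.
p/(1-p) = 15.2075.
logit = ln(15.2075) = 2.7218.

2.7218


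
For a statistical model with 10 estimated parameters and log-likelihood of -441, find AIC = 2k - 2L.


AIC = 2k - 2*loglik = 2(10) - 2(-441).
= 20 + 882 = 902.

902


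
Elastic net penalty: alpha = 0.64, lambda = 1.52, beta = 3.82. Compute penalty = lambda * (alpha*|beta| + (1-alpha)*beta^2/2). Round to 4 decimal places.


L1 component = 0.64 * |3.82| = 2.4448.
L2 component = 0.36 * 3.82^2 / 2 = 2.6266.
Penalty = 1.52 * (2.4448 + 2.6266) = 1.52 * 5.0714 = 7.7086.

7.7086


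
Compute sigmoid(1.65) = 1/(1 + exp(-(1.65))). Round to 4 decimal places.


exp(-1.6500) = 0.1920.
1 + exp(-z) = 1.1920.
sigmoid = 1/1.1920 = 0.8389.

0.8389


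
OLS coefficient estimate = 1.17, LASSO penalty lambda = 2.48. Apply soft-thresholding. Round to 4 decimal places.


Absolute value: |1.17| = 1.17.
Compare to lambda = 2.48.
Since |beta| <= lambda, the coefficient is set to 0.

0.0000


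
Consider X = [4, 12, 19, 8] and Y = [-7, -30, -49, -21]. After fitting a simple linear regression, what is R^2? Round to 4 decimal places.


After computing the OLS fit (b0=2.7413, b1=-2.7434):
SSres = 4.9165, SStot = 928.7500.
R^2 = 1 - 4.9165/928.7500 = 0.9947.

0.9947


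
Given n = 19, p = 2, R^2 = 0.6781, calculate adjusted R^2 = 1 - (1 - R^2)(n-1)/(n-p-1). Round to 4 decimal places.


Adjusted R^2 = 1 - (1 - R^2) * (n-1)/(n-p-1).
(1 - R^2) = 0.3219.
(n-1)/(n-p-1) = 18/16.
(1 - R^2) * (n-1) = 0.3219 * 18 = 5.7942.
Divide by (n-p-1): 5.7942 / 16 = 0.3621.
Adj R^2 = 1 - 0.3621 = 0.6379.

0.6379


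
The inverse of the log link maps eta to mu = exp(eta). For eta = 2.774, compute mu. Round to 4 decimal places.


mu = exp(eta) = exp(2.774).
= 16.0226.

16.0226


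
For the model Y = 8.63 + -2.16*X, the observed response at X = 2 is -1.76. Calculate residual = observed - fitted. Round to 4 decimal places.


Fitted value at X = 2 is yhat = 8.63 + -2.16*2 = 4.3100.
Residual = -1.76 - 4.3100 = -6.0700.

-6.0700


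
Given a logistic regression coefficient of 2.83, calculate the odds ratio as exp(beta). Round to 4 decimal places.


The odds ratio is computed as:
OR = e^(2.83) = 16.9455.

16.9455


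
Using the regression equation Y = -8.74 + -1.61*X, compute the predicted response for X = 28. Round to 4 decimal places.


Plug X = 28 into Y = -8.74 + -1.61*X:
Y = -8.74 + -45.0800 = -53.8200.

-53.8200


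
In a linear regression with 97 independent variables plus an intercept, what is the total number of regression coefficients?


Total coefficients = number of predictors + 1 (for the intercept).
= 97 + 1 = 98.

98


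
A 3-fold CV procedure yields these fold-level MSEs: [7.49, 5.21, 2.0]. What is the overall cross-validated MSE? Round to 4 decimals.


Sum of fold MSEs = 14.7000.
Average = 14.7000 / 3 = 4.9000.

4.9000


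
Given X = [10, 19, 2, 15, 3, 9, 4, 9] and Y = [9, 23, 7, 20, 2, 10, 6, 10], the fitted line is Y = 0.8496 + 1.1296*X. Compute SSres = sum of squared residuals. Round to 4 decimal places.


Predicted values from Y = 0.8496 + 1.1296*X.
Residuals: [-3.1456, 0.6880, 3.8912, 2.2064, -2.2384, -1.0160, 0.6320, -1.0160].
SSres = 37.8522.

37.8522


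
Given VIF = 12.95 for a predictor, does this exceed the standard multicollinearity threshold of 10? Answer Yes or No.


Check: VIF = 12.95 vs threshold = 10.
Since 12.95 >= 10, the answer is Yes.

Yes


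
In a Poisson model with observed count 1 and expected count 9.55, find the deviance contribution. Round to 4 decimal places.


First: ln(1/9.55) = -2.256541.
Then: 1 * -2.256541 = -2.256541.
y - mu = 1 - 9.55 = -8.55.
D = 2(-2.256541 - -8.55) = 12.586918, which rounds to 12.5869.

12.5869


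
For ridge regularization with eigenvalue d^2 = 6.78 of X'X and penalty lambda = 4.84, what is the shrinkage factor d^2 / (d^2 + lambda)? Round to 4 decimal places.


Denominator = d^2 + lambda = 6.78 + 4.84 = 11.6200.
Shrinkage = 6.78 / 11.6200 = 0.5835.

0.5835


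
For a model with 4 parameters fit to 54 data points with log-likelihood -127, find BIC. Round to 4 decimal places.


k * ln(n) = 4 * ln(54) = 4 * 3.988984 = 15.955936.
-2 * loglik = -2 * (-127) = 254.
BIC = 15.955936 + 254 = 269.955936, which rounds to 269.9559.

269.9559


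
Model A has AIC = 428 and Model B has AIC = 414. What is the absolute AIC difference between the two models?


Absolute difference = |428 - 414| = 14.
The model with lower AIC (B) is preferred.

14


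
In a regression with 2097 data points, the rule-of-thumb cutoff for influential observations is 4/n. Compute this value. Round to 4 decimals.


Cook's distance cutoff = 4/n = 4/2097.
= 0.0019.

0.0019


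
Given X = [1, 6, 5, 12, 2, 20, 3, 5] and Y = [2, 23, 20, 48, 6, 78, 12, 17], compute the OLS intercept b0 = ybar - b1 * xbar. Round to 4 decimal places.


The slope is b1 = 4.0018.
Sample means are xbar = 6.7500 and ybar = 25.7500.
Intercept: b0 = 25.7500 - (4.0018)(6.7500) = -1.2621.

-1.2621


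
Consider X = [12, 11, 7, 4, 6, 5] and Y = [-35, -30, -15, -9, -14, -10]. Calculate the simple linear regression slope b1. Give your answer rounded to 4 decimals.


Calculate xbar = 7.5000, ybar = -18.8333.
S_xx = 53.5000, S_xy = -177.5000.
Using b1 = S_xy / S_xx = -177.5000 / 53.5000, we get b1 = -3.3178.

-3.3178


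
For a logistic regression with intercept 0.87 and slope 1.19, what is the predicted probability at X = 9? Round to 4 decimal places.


Compute z = 0.87 + (1.19)(9) = 11.5800.
exp(-z) = 0.0000.
P = 1/(1 + 0.0000) = 1.0000.

1.0000


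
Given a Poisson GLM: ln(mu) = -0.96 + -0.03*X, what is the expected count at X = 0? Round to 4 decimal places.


Linear predictor: eta = -0.96 + (-0.03)(0) = -0.9600.
Expected count: mu = exp(-0.9600) = 0.3829.

0.3829


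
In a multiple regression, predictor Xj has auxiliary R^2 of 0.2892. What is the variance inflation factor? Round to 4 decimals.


Denominator: 1 - 0.2892 = 0.7108.
VIF = 1 / 0.7108 = 1.4069.

1.4069


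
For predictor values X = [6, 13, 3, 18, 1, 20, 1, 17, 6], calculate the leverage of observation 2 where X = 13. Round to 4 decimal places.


n = 9, xbar = 9.4444.
SXX = sum((xi - xbar)^2) = 462.2222.
h = 1/9 + (13 - 9.4444)^2 / 462.2222 = 0.1385.

0.1385


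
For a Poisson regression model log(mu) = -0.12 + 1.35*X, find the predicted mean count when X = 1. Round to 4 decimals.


Linear predictor: eta = -0.12 + (1.35)(1) = 1.2300.
Expected count: mu = exp(1.2300) = 3.4212.

3.4212


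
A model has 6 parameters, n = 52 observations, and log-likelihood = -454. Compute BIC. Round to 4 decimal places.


Compute k*ln(n) = 6*ln(52) = 6*3.951244 = 23.707464.
Then -2*loglik = 908.
BIC = 23.707464 + 908 = 931.707464, which rounds to 931.7075.

931.7075


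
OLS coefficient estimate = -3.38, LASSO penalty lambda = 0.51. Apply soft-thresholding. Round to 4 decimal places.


|beta_OLS| = 3.38.
lambda = 0.51.
Since |beta| > lambda, coefficient = sign(beta)*(|beta| - lambda) = -2.8700.
Result = -2.8700.

-2.8700


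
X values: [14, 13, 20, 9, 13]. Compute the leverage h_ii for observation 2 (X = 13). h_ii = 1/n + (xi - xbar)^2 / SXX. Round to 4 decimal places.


n = 5, xbar = 13.8000.
SXX = sum((xi - xbar)^2) = 62.8000.
h = 1/5 + (13 - 13.8000)^2 / 62.8000 = 0.2102.

0.2102


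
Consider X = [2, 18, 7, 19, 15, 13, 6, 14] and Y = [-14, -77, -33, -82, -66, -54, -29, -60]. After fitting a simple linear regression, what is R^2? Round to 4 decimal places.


The fitted line is Y = -5.1127 + -3.9798*X.
SSres = 12.7688, SStot = 4122.8750.
R^2 = 1 - SSres/SStot = 0.9969.

0.9969


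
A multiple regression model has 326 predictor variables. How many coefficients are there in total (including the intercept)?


Total coefficients = number of predictors + 1 (for the intercept).
= 326 + 1 = 327.

327


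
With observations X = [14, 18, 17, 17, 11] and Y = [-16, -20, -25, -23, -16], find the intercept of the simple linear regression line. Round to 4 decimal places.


Compute b1 = -1.0843 from the OLS formula.
With xbar = 15.4000 and ybar = -20.0000, the intercept is:
b0 = -20.0000 - -1.0843 * 15.4000 = -3.3012.

-3.3012


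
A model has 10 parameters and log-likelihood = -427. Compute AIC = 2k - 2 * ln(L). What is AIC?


Compute:
2k = 2*10 = 20.
-2*loglik = -2*(-427) = 854.
AIC = 20 + 854 = 874.

874


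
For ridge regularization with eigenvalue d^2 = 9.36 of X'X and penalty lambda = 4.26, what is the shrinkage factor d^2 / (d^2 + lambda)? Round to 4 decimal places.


Denominator = d^2 + lambda = 9.36 + 4.26 = 13.6200.
Shrinkage = 9.36 / 13.6200 = 0.6872.

0.6872


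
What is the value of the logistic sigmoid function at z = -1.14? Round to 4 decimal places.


Compute exp(1.1400) = 3.1268.
Sigmoid = 1 / (1 + 3.1268) = 1 / 4.1268 = 0.2423.

0.2423


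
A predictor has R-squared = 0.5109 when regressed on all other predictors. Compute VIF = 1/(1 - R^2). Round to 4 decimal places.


Denominator: 1 - 0.5109 = 0.4891.
VIF = 1 / 0.4891 = 2.0446.

2.0446


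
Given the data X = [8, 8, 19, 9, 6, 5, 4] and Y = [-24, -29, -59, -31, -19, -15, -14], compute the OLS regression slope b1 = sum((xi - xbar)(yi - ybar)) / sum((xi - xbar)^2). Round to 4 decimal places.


Calculate xbar = 8.4286, ybar = -27.2857.
S_xx = 149.7143, S_xy = -459.1429.
Using b1 = S_xy / S_xx = -459.1429 / 149.7143, we get b1 = -3.0668.

-3.0668


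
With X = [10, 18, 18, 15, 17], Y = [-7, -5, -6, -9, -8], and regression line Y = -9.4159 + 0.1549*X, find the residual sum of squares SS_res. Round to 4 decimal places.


Compute predicted values, then residuals = yi - yhat_i.
Residuals: [0.8669, 1.6277, 0.6277, -1.9076, -1.2174].
SSres = sum(residual^2) = 8.9159.

8.9159
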